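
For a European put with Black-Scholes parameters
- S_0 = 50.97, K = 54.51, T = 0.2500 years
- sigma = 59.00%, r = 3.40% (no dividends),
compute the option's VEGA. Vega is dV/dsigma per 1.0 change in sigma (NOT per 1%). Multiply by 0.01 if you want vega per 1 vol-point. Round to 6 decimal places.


d1 = -0.0513032092; d2 = -0.3463032092
phi(d1) = 0.3984176138; exp(-qT) = 1.0000000000; exp(-rT) = 0.9915360229
Vega = S * exp(-qT) * phi(d1) * sqrt(T) = 50.9700 * 1.0000000000 * 0.3984176138 * 0.5000000000 = 10.153673

Answer: Vega = 10.153673


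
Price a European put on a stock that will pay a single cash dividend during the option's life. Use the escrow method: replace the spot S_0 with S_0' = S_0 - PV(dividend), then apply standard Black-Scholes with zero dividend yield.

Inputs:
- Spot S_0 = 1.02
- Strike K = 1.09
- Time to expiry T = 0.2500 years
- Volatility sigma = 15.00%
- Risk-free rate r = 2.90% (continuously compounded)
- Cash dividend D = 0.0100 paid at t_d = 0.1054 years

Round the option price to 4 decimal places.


Answer: Price = 0.0797

Derivation:
PV(D) = D * exp(-r * t_d) = 0.0100 * 0.99694807 = 0.00996948
S_0' = S_0 - PV(D) = 1.0200 - 0.00996948 = 1.01003052
d1 = (ln(S_0'/K) + (r + sigma^2/2)*T) / (sigma*sqrt(T)) = -0.88179532
d2 = d1 - sigma*sqrt(T) = -0.95679532
exp(-rT) = 0.99277622
N(-d1) = 0.81105625; N(-d2) = 0.83066471
P = K * exp(-rT) * N(-d2) - S_0' * N(-d1) = 1.0900 * 0.99277622 * 0.83066471 - 1.01003052 * 0.81105625 = 0.0797


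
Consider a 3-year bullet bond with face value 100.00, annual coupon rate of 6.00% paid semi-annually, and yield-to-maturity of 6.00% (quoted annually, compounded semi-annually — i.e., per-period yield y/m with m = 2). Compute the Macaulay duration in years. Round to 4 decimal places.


Answer: Macaulay duration = 2.7899 years

Derivation:
Coupon per period c = face * coupon_rate / m = 3.000000
Periods per year m = 2; per-period yield y/m = 0.030000
Number of cashflows N = 6
Cashflows (t years, CF_t, discount factor 1/(1+y/m)^(m*t), PV):
  t = 0.5000: CF_t = 3.000000, DF = 0.970874, PV = 2.912621
  t = 1.0000: CF_t = 3.000000, DF = 0.942596, PV = 2.827788
  t = 1.5000: CF_t = 3.000000, DF = 0.915142, PV = 2.745425
  t = 2.0000: CF_t = 3.000000, DF = 0.888487, PV = 2.665461
  t = 2.5000: CF_t = 3.000000, DF = 0.862609, PV = 2.587826
  t = 3.0000: CF_t = 103.000000, DF = 0.837484, PV = 86.260878
Price P = sum_t PV_t = 100.000000
Macaulay numerator sum_t t * PV_t:
  t * PV_t at t = 0.5000: 1.456311
  t * PV_t at t = 1.0000: 2.827788
  t * PV_t at t = 1.5000: 4.118137
  t * PV_t at t = 2.0000: 5.330922
  t * PV_t at t = 2.5000: 6.469566
  t * PV_t at t = 3.0000: 258.782635
Macaulay duration D = (sum_t t * PV_t) / P = 278.985359 / 100.000000 = 2.789854


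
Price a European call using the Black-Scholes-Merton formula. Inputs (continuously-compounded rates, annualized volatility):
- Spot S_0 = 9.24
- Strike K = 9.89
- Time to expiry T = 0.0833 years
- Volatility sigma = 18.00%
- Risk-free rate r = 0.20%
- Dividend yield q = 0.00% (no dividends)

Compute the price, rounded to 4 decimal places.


Answer: Price = 0.0223

Derivation:
d1 = (ln(S/K) + (r - q + 0.5*sigma^2) * T) / (sigma * sqrt(T)) = -1.27939852
d2 = d1 - sigma * sqrt(T) = -1.33134965
exp(-rT) = 0.99983341; exp(-qT) = 1.00000000
C = S_0 * exp(-qT) * N(d1) - K * exp(-rT) * N(d2)
N(d1) = 0.10037838; N(d2) = 0.09153699
C = 9.2400 * 1.00000000 * 0.10037838 - 9.8900 * 0.99983341 * 0.09153699 = 0.0223


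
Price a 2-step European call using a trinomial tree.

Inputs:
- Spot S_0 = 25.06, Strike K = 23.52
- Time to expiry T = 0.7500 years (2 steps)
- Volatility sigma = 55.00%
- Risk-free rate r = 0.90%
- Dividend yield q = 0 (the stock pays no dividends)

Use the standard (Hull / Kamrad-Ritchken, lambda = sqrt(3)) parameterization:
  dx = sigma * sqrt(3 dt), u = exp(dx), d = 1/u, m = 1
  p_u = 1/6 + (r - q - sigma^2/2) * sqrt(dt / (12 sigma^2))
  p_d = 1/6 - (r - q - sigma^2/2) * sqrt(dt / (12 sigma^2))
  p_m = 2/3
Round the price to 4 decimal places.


dt = T/N = 0.375000; dx = sigma*sqrt(3*dt) = 0.583363
u = exp(dx) = 1.792055; d = 1/u = 0.558019
p_u = 0.120946, p_m = 0.666667, p_d = 0.212388
Discount per step: exp(-r*dt) = 0.996631
Stock lattice S(k, j) with j the centered position index:
  k=0: S(0,+0) = 25.0600
  k=1: S(1,-1) = 13.9839; S(1,+0) = 25.0600; S(1,+1) = 44.9089
  k=2: S(2,-2) = 7.8033; S(2,-1) = 13.9839; S(2,+0) = 25.0600; S(2,+1) = 44.9089; S(2,+2) = 80.4792
Terminal payoffs V(N, j) = max(S_T - K, 0):
  V(2,-2) = 0.000000; V(2,-1) = 0.000000; V(2,+0) = 1.540000; V(2,+1) = 21.388902; V(2,+2) = 56.959230
Backward induction: V(k, j) = exp(-r*dt) * [p_u * V(k+1, j+1) + p_m * V(k+1, j) + p_d * V(k+1, j-1)]
  V(1,-1) = exp(-r*dt) * [p_u*1.540000 + p_m*0.000000 + p_d*0.000000] = 0.185629
  V(1,+0) = exp(-r*dt) * [p_u*21.388902 + p_m*1.540000 + p_d*0.000000] = 3.601389
  V(1,+1) = exp(-r*dt) * [p_u*56.959230 + p_m*21.388902 + p_d*1.540000] = 21.402967
  V(0,+0) = exp(-r*dt) * [p_u*21.402967 + p_m*3.601389 + p_d*0.185629] = 5.012006

Answer: Price = V(0,0) = 5.0120


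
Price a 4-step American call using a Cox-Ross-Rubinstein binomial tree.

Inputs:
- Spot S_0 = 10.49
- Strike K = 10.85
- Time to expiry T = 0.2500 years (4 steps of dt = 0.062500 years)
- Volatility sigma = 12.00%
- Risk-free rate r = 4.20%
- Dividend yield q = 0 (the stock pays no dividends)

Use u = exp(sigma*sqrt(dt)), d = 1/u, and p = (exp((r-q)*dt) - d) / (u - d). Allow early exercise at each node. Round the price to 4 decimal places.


dt = T/N = 0.062500
u = exp(sigma*sqrt(dt)) = 1.030455; d = 1/u = 0.970446
p = (exp((r-q)*dt) - d) / (u - d) = 0.536301
Discount per step: exp(-r*dt) = 0.997378
Stock lattice S(k, i) with i counting down-moves:
  k=0: S(0,0) = 10.4900
  k=1: S(1,0) = 10.8095; S(1,1) = 10.1800
  k=2: S(2,0) = 11.1387; S(2,1) = 10.4900; S(2,2) = 9.8791
  k=3: S(3,0) = 11.4779; S(3,1) = 10.8095; S(3,2) = 10.1800; S(3,3) = 9.5871
  k=4: S(4,0) = 11.8274; S(4,1) = 11.1387; S(4,2) = 10.4900; S(4,3) = 9.8791; S(4,4) = 9.3038
Terminal payoffs V(N, i) = max(S_T - K, 0):
  V(4,0) = 0.977442; V(4,1) = 0.288665; V(4,2) = 0.000000; V(4,3) = 0.000000; V(4,4) = 0.000000
Backward induction: V(k, i) = exp(-r*dt) * [p * V(k+1, i) + (1-p) * V(k+1, i+1)]; then take max(V_cont, immediate exercise) for American.
  V(3,0) = exp(-r*dt) * [p*0.977442 + (1-p)*0.288665] = 0.656332; exercise = 0.627888; V(3,0) = max -> 0.656332
  V(3,1) = exp(-r*dt) * [p*0.288665 + (1-p)*0.000000] = 0.154406; exercise = 0.000000; V(3,1) = max -> 0.154406
  V(3,2) = exp(-r*dt) * [p*0.000000 + (1-p)*0.000000] = 0.000000; exercise = 0.000000; V(3,2) = max -> 0.000000
  V(3,3) = exp(-r*dt) * [p*0.000000 + (1-p)*0.000000] = 0.000000; exercise = 0.000000; V(3,3) = max -> 0.000000
  V(2,0) = exp(-r*dt) * [p*0.656332 + (1-p)*0.154406] = 0.422479; exercise = 0.288665; V(2,0) = max -> 0.422479
  V(2,1) = exp(-r*dt) * [p*0.154406 + (1-p)*0.000000] = 0.082591; exercise = 0.000000; V(2,1) = max -> 0.082591
  V(2,2) = exp(-r*dt) * [p*0.000000 + (1-p)*0.000000] = 0.000000; exercise = 0.000000; V(2,2) = max -> 0.000000
  V(1,0) = exp(-r*dt) * [p*0.422479 + (1-p)*0.082591] = 0.264179; exercise = 0.000000; V(1,0) = max -> 0.264179
  V(1,1) = exp(-r*dt) * [p*0.082591 + (1-p)*0.000000] = 0.044178; exercise = 0.000000; V(1,1) = max -> 0.044178
  V(0,0) = exp(-r*dt) * [p*0.264179 + (1-p)*0.044178] = 0.161740; exercise = 0.000000; V(0,0) = max -> 0.161740

Answer: Price = V(0,0) = 0.1617


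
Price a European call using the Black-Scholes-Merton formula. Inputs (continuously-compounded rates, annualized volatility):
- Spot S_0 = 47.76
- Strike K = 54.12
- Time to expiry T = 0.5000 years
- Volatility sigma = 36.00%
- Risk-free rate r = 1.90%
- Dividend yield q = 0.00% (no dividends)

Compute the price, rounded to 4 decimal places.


d1 = (ln(S/K) + (r - q + 0.5*sigma^2) * T) / (sigma * sqrt(T)) = -0.32650787
d2 = d1 - sigma * sqrt(T) = -0.58106631
exp(-rT) = 0.99054498; exp(-qT) = 1.00000000
C = S_0 * exp(-qT) * N(d1) - K * exp(-rT) * N(d2)
N(d1) = 0.37202007; N(d2) = 0.28059788
C = 47.7600 * 1.00000000 * 0.37202007 - 54.1200 * 0.99054498 * 0.28059788 = 2.7253

Answer: Price = 2.7253


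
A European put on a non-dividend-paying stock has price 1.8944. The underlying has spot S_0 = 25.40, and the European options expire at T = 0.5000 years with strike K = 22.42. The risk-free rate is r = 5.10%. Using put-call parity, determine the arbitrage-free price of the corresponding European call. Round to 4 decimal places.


Answer: Call price = 5.4389

Derivation:
Put-call parity: C - P = S_0 * exp(-qT) - K * exp(-rT).
S_0 * exp(-qT) = 25.4000 * 1.00000000 = 25.40000000
K * exp(-rT) = 22.4200 * 0.97482238 = 21.85551774
C = P + S*exp(-qT) - K*exp(-rT)
C = 1.8944 + 25.40000000 - 21.85551774 = 5.4389


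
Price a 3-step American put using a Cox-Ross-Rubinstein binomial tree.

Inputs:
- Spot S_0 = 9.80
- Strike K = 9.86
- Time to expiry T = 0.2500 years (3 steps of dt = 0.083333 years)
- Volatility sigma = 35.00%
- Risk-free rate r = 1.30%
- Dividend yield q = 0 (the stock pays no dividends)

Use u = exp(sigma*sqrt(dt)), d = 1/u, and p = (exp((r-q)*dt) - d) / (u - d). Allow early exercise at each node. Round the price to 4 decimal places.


Answer: Price = V(0,0) = 0.7589

Derivation:
dt = T/N = 0.083333
u = exp(sigma*sqrt(dt)) = 1.106317; d = 1/u = 0.903900
p = (exp((r-q)*dt) - d) / (u - d) = 0.480117
Discount per step: exp(-r*dt) = 0.998917
Stock lattice S(k, i) with i counting down-moves:
  k=0: S(0,0) = 9.8000
  k=1: S(1,0) = 10.8419; S(1,1) = 8.8582
  k=2: S(2,0) = 11.9946; S(2,1) = 9.8000; S(2,2) = 8.0069
  k=3: S(3,0) = 13.2698; S(3,1) = 10.8419; S(3,2) = 8.8582; S(3,3) = 7.2375
Terminal payoffs V(N, i) = max(K - S_T, 0):
  V(3,0) = 0.000000; V(3,1) = 0.000000; V(3,2) = 1.001778; V(3,3) = 2.622517
Backward induction: V(k, i) = exp(-r*dt) * [p * V(k+1, i) + (1-p) * V(k+1, i+1)]; then take max(V_cont, immediate exercise) for American.
  V(2,0) = exp(-r*dt) * [p*0.000000 + (1-p)*0.000000] = 0.000000; exercise = 0.000000; V(2,0) = max -> 0.000000
  V(2,1) = exp(-r*dt) * [p*0.000000 + (1-p)*1.001778] = 0.520243; exercise = 0.060000; V(2,1) = max -> 0.520243
  V(2,2) = exp(-r*dt) * [p*1.001778 + (1-p)*2.622517] = 1.842375; exercise = 1.853051; V(2,2) = max -> 1.853051
  V(1,0) = exp(-r*dt) * [p*0.000000 + (1-p)*0.520243] = 0.270173; exercise = 0.000000; V(1,0) = max -> 0.270173
  V(1,1) = exp(-r*dt) * [p*0.520243 + (1-p)*1.853051] = 1.211833; exercise = 1.001778; V(1,1) = max -> 1.211833
  V(0,0) = exp(-r*dt) * [p*0.270173 + (1-p)*1.211833] = 0.758903; exercise = 0.060000; V(0,0) = max -> 0.758903


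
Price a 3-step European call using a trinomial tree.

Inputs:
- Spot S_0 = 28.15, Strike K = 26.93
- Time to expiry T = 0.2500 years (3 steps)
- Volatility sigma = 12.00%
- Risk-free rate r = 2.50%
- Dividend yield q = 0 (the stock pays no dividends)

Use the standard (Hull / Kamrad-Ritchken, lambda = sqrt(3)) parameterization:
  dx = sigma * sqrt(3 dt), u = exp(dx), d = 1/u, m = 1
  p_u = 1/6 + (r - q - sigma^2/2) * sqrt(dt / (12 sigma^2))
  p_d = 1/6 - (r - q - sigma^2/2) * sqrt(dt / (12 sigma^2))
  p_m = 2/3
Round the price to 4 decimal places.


Answer: Price = V(0,0) = 1.5841

Derivation:
dt = T/N = 0.083333; dx = sigma*sqrt(3*dt) = 0.060000
u = exp(dx) = 1.061837; d = 1/u = 0.941765
p_u = 0.179028, p_m = 0.666667, p_d = 0.154306
Discount per step: exp(-r*dt) = 0.997919
Stock lattice S(k, j) with j the centered position index:
  k=0: S(0,+0) = 28.1500
  k=1: S(1,-1) = 26.5107; S(1,+0) = 28.1500; S(1,+1) = 29.8907
  k=2: S(2,-2) = 24.9668; S(2,-1) = 26.5107; S(2,+0) = 28.1500; S(2,+1) = 29.8907; S(2,+2) = 31.7390
  k=3: S(3,-3) = 23.5129; S(3,-2) = 24.9668; S(3,-1) = 26.5107; S(3,+0) = 28.1500; S(3,+1) = 29.8907; S(3,+2) = 31.7390; S(3,+3) = 33.7017
Terminal payoffs V(N, j) = max(S_T - K, 0):
  V(3,-3) = 0.000000; V(3,-2) = 0.000000; V(3,-1) = 0.000000; V(3,+0) = 1.220000; V(3,+1) = 2.960699; V(3,+2) = 4.809036; V(3,+3) = 6.771669
Backward induction: V(k, j) = exp(-r*dt) * [p_u * V(k+1, j+1) + p_m * V(k+1, j) + p_d * V(k+1, j-1)]
  V(2,-2) = exp(-r*dt) * [p_u*0.000000 + p_m*0.000000 + p_d*0.000000] = 0.000000
  V(2,-1) = exp(-r*dt) * [p_u*1.220000 + p_m*0.000000 + p_d*0.000000] = 0.217959
  V(2,+0) = exp(-r*dt) * [p_u*2.960699 + p_m*1.220000 + p_d*0.000000] = 1.340585
  V(2,+1) = exp(-r*dt) * [p_u*4.809036 + p_m*2.960699 + p_d*1.220000] = 3.016712
  V(2,+2) = exp(-r*dt) * [p_u*6.771669 + p_m*4.809036 + p_d*2.960699] = 4.865047
  V(1,-1) = exp(-r*dt) * [p_u*1.340585 + p_m*0.217959 + p_d*0.000000] = 0.384506
  V(1,+0) = exp(-r*dt) * [p_u*3.016712 + p_m*1.340585 + p_d*0.217959] = 1.464377
  V(1,+1) = exp(-r*dt) * [p_u*4.865047 + p_m*3.016712 + p_d*1.340585] = 3.082551
  V(0,+0) = exp(-r*dt) * [p_u*3.082551 + p_m*1.464377 + p_d*0.384506] = 1.584141


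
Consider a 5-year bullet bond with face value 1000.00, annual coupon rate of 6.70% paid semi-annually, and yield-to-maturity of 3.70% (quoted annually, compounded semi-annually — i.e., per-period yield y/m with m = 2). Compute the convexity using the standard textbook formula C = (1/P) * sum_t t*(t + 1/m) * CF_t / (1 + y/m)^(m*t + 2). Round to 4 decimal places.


Answer: Convexity = 22.1465

Derivation:
Coupon per period c = face * coupon_rate / m = 33.500000
Periods per year m = 2; per-period yield y/m = 0.018500
Number of cashflows N = 10
Cashflows (t years, CF_t, discount factor 1/(1+y/m)^(m*t), PV):
  t = 0.5000: CF_t = 33.500000, DF = 0.981836, PV = 32.891507
  t = 1.0000: CF_t = 33.500000, DF = 0.964002, PV = 32.294067
  t = 1.5000: CF_t = 33.500000, DF = 0.946492, PV = 31.707479
  t = 2.0000: CF_t = 33.500000, DF = 0.929300, PV = 31.131545
  t = 2.5000: CF_t = 33.500000, DF = 0.912420, PV = 30.566073
  t = 3.0000: CF_t = 33.500000, DF = 0.895847, PV = 30.010871
  t = 3.5000: CF_t = 33.500000, DF = 0.879575, PV = 29.465755
  t = 4.0000: CF_t = 33.500000, DF = 0.863598, PV = 28.930540
  t = 4.5000: CF_t = 33.500000, DF = 0.847912, PV = 28.405047
  t = 5.0000: CF_t = 1033.500000, DF = 0.832510, PV = 860.399497
Price P = sum_t PV_t = 1135.802380
Convexity numerator sum_t t*(t + 1/m) * CF_t / (1+y/m)^(m*t + 2):
  t = 0.5000: term = 15.853739
  t = 1.0000: term = 46.697317
  t = 1.5000: term = 91.698218
  t = 2.0000: term = 150.054357
  t = 2.5000: term = 220.993163
  t = 3.0000: term = 303.770670
  t = 3.5000: term = 397.670653
  t = 4.0000: term = 502.003770
  t = 4.5000: term = 616.106738
  t = 5.0000: term = 22809.237892
Convexity = (1/P) * sum = 25154.086518 / 1135.802380 = 22.146534


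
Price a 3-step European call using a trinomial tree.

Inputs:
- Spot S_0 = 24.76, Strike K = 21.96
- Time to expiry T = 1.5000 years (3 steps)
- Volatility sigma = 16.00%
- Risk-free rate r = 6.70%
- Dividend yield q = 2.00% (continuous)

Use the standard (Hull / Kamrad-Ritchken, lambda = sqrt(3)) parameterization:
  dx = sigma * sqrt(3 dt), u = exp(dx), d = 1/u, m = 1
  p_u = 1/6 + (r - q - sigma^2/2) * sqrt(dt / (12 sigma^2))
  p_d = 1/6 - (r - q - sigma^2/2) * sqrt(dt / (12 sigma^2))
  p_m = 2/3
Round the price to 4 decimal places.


dt = T/N = 0.500000; dx = sigma*sqrt(3*dt) = 0.195959
u = exp(dx) = 1.216477; d = 1/u = 0.822046
p_u = 0.210298, p_m = 0.666667, p_d = 0.123035
Discount per step: exp(-r*dt) = 0.967055
Stock lattice S(k, j) with j the centered position index:
  k=0: S(0,+0) = 24.7600
  k=1: S(1,-1) = 20.3539; S(1,+0) = 24.7600; S(1,+1) = 30.1200
  k=2: S(2,-2) = 16.7318; S(2,-1) = 20.3539; S(2,+0) = 24.7600; S(2,+1) = 30.1200; S(2,+2) = 36.6403
  k=3: S(3,-3) = 13.7543; S(3,-2) = 16.7318; S(3,-1) = 20.3539; S(3,+0) = 24.7600; S(3,+1) = 30.1200; S(3,+2) = 36.6403; S(3,+3) = 44.5721
Terminal payoffs V(N, j) = max(S_T - K, 0):
  V(3,-3) = 0.000000; V(3,-2) = 0.000000; V(3,-1) = 0.000000; V(3,+0) = 2.800000; V(3,+1) = 8.159977; V(3,+2) = 14.680266; V(3,+3) = 22.612050
Backward induction: V(k, j) = exp(-r*dt) * [p_u * V(k+1, j+1) + p_m * V(k+1, j) + p_d * V(k+1, j-1)]
  V(2,-2) = exp(-r*dt) * [p_u*0.000000 + p_m*0.000000 + p_d*0.000000] = 0.000000
  V(2,-1) = exp(-r*dt) * [p_u*2.800000 + p_m*0.000000 + p_d*0.000000] = 0.569436
  V(2,+0) = exp(-r*dt) * [p_u*8.159977 + p_m*2.800000 + p_d*0.000000] = 3.464663
  V(2,+1) = exp(-r*dt) * [p_u*14.680266 + p_m*8.159977 + p_d*2.800000] = 8.579437
  V(2,+2) = exp(-r*dt) * [p_u*22.612050 + p_m*14.680266 + p_d*8.159977] = 15.033914
  V(1,-1) = exp(-r*dt) * [p_u*3.464663 + p_m*0.569436 + p_d*0.000000] = 1.071725
  V(1,+0) = exp(-r*dt) * [p_u*8.579437 + p_m*3.464663 + p_d*0.569436] = 4.046231
  V(1,+1) = exp(-r*dt) * [p_u*15.033914 + p_m*8.579437 + p_d*3.464663] = 9.000868
  V(0,+0) = exp(-r*dt) * [p_u*9.000868 + p_m*4.046231 + p_d*1.071725] = 4.566640

Answer: Price = V(0,0) = 4.5666


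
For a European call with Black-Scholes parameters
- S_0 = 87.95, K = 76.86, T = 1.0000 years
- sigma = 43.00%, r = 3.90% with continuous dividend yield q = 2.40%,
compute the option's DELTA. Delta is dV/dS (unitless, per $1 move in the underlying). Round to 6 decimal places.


d1 = 0.5633322931; d2 = 0.1333322931
phi(d1) = 0.3404080719; exp(-qT) = 0.9762857098; exp(-rT) = 0.9617507091
N(d1) = 0.7133956839
Delta = exp(-qT) * N(d1) = 0.9762857098 * 0.7133956839 = 0.696478

Answer: Delta = 0.696478


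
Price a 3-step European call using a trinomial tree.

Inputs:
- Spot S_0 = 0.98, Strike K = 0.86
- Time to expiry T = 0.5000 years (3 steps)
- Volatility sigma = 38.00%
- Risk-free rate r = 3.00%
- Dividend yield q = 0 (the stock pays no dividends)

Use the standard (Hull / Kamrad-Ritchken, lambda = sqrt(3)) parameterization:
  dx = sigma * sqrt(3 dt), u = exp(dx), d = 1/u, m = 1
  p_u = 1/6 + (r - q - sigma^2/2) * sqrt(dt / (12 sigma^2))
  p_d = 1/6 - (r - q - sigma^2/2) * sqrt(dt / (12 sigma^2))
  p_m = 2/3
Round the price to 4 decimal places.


dt = T/N = 0.166667; dx = sigma*sqrt(3*dt) = 0.268701
u = exp(dx) = 1.308263; d = 1/u = 0.764372
p_u = 0.153579, p_m = 0.666667, p_d = 0.179754
Discount per step: exp(-r*dt) = 0.995012
Stock lattice S(k, j) with j the centered position index:
  k=0: S(0,+0) = 0.9800
  k=1: S(1,-1) = 0.7491; S(1,+0) = 0.9800; S(1,+1) = 1.2821
  k=2: S(2,-2) = 0.5726; S(2,-1) = 0.7491; S(2,+0) = 0.9800; S(2,+1) = 1.2821; S(2,+2) = 1.6773
  k=3: S(3,-3) = 0.4377; S(3,-2) = 0.5726; S(3,-1) = 0.7491; S(3,+0) = 0.9800; S(3,+1) = 1.2821; S(3,+2) = 1.6773; S(3,+3) = 2.1944
Terminal payoffs V(N, j) = max(S_T - K, 0):
  V(3,-3) = 0.000000; V(3,-2) = 0.000000; V(3,-1) = 0.000000; V(3,+0) = 0.120000; V(3,+1) = 0.422098; V(3,+2) = 0.817322; V(3,+3) = 1.334379
Backward induction: V(k, j) = exp(-r*dt) * [p_u * V(k+1, j+1) + p_m * V(k+1, j) + p_d * V(k+1, j-1)]
  V(2,-2) = exp(-r*dt) * [p_u*0.000000 + p_m*0.000000 + p_d*0.000000] = 0.000000
  V(2,-1) = exp(-r*dt) * [p_u*0.120000 + p_m*0.000000 + p_d*0.000000] = 0.018338
  V(2,+0) = exp(-r*dt) * [p_u*0.422098 + p_m*0.120000 + p_d*0.000000] = 0.144103
  V(2,+1) = exp(-r*dt) * [p_u*0.817322 + p_m*0.422098 + p_d*0.120000] = 0.426356
  V(2,+2) = exp(-r*dt) * [p_u*1.334379 + p_m*0.817322 + p_d*0.422098] = 0.821570
  V(1,-1) = exp(-r*dt) * [p_u*0.144103 + p_m*0.018338 + p_d*0.000000] = 0.034185
  V(1,+0) = exp(-r*dt) * [p_u*0.426356 + p_m*0.144103 + p_d*0.018338] = 0.164022
  V(1,+1) = exp(-r*dt) * [p_u*0.821570 + p_m*0.426356 + p_d*0.144103] = 0.434140
  V(0,+0) = exp(-r*dt) * [p_u*0.434140 + p_m*0.164022 + p_d*0.034185] = 0.181259

Answer: Price = V(0,0) = 0.1813


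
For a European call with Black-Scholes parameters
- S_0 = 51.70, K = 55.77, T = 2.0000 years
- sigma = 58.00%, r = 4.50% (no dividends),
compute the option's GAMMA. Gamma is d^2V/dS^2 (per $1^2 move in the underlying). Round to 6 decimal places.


Answer: Gamma = 0.008586

Derivation:
d1 = 0.4274603024; d2 = -0.3927835637
phi(d1) = 0.3641098438; exp(-qT) = 1.0000000000; exp(-rT) = 0.9139311853
Gamma = exp(-qT) * phi(d1) / (S * sigma * sqrt(T)) = 1.0000000000 * 0.3641098438 / (51.7000 * 0.5800 * 1.4142135624) = 0.008586


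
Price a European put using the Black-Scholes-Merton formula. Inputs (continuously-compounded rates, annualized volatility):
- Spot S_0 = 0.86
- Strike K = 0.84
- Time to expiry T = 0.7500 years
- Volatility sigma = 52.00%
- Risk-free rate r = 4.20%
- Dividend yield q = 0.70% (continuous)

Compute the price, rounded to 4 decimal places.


Answer: Price = 0.1288

Derivation:
d1 = (ln(S/K) + (r - q + 0.5*sigma^2) * T) / (sigma * sqrt(T)) = 0.33570808
d2 = d1 - sigma * sqrt(T) = -0.11462513
exp(-rT) = 0.96899096; exp(-qT) = 0.99476376
P = K * exp(-rT) * N(-d2) - S_0 * exp(-qT) * N(-d1)
N(-d1) = 0.36854551; N(-d2) = 0.54562887
P = 0.8400 * 0.96899096 * 0.54562887 - 0.8600 * 0.99476376 * 0.36854551 = 0.1288


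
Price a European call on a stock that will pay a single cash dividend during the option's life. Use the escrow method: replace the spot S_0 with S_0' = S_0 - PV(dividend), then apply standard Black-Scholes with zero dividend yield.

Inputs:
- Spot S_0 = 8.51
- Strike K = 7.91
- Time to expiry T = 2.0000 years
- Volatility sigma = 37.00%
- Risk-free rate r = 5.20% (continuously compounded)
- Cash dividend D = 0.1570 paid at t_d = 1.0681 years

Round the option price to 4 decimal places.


Answer: Price = 2.2868

Derivation:
PV(D) = D * exp(-r * t_d) = 0.1570 * 0.94597305 = 0.14851777
S_0' = S_0 - PV(D) = 8.5100 - 0.14851777 = 8.36148223
d1 = (ln(S_0'/K) + (r + sigma^2/2)*T) / (sigma*sqrt(T)) = 0.56646502
d2 = d1 - sigma*sqrt(T) = 0.04320600
exp(-rT) = 0.90122530
N(d1) = 0.71446115; N(d2) = 0.51723134
C = S_0' * N(d1) - K * exp(-rT) * N(d2) = 8.36148223 * 0.71446115 - 7.9100 * 0.90122530 * 0.51723134 = 2.2868


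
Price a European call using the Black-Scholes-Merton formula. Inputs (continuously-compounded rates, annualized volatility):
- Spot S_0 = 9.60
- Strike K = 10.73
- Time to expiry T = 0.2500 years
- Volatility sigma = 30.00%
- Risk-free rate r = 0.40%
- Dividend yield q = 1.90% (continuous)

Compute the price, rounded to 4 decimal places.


d1 = (ln(S/K) + (r - q + 0.5*sigma^2) * T) / (sigma * sqrt(T)) = -0.69186972
d2 = d1 - sigma * sqrt(T) = -0.84186972
exp(-rT) = 0.99900050; exp(-qT) = 0.99526126
C = S_0 * exp(-qT) * N(d1) - K * exp(-rT) * N(d2)
N(d1) = 0.24450957; N(d2) = 0.19993044
C = 9.6000 * 0.99526126 * 0.24450957 - 10.7300 * 0.99900050 * 0.19993044 = 0.1931

Answer: Price = 0.1931


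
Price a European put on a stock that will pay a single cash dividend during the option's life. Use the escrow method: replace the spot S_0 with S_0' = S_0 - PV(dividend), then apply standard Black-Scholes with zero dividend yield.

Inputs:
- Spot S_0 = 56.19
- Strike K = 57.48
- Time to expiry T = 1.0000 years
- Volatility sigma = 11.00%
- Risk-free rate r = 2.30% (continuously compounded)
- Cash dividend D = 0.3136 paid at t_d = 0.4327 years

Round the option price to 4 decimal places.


PV(D) = D * exp(-r * t_d) = 0.3136 * 0.99009726 = 0.31049450
S_0' = S_0 - PV(D) = 56.1900 - 0.31049450 = 55.87950550
d1 = (ln(S_0'/K) + (r + sigma^2/2)*T) / (sigma*sqrt(T)) = 0.00736931
d2 = d1 - sigma*sqrt(T) = -0.10263069
exp(-rT) = 0.97726248
N(-d1) = 0.49706010; N(-d2) = 0.54087196
P = K * exp(-rT) * N(-d2) - S_0' * N(-d1) = 57.4800 * 0.97726248 * 0.54087196 - 55.87950550 * 0.49706010 = 2.6070

Answer: Price = 2.6070


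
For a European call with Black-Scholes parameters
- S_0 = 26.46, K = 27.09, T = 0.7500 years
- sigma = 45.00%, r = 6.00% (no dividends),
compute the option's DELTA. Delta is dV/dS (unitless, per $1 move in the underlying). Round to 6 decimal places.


d1 = 0.2499464852; d2 = -0.1397649465
phi(d1) = 0.3866732894; exp(-qT) = 1.0000000000; exp(-rT) = 0.9559974818
N(d1) = 0.5986856331
Delta = exp(-qT) * N(d1) = 1.0000000000 * 0.5986856331 = 0.598686

Answer: Delta = 0.598686


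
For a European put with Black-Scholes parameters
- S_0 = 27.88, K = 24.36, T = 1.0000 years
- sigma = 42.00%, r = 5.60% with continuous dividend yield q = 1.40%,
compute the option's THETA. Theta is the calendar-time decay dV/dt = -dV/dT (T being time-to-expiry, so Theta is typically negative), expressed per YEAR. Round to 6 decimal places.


d1 = 0.6313503406; d2 = 0.2113503406
phi(d1) = 0.3268545006; exp(-qT) = 0.9860975443; exp(-rT) = 0.9455391359
Theta = -S*exp(-qT)*phi(d1)*sigma/(2*sqrt(T)) + r*K*exp(-rT)*N(-d2) - q*S*exp(-qT)*N(-d1)
N(-d1) = 0.2639057392; N(-d2) = 0.4163069519; sqrt(T) = 1.0000000000
Term 1 = -27.8800 * 0.9860975443 * 0.3268545006 * 0.4200 / (2 * 1.0000000000) = -1.8870630493
Term 2 = 0.0560 * 24.3600 * 0.9455391359 * 0.4163069519 = 0.5369804608
Term 3 = -0.0140 * 27.8800 * 0.9860975443 * 0.2639057392 = -0.1015756283
Theta = -1.8870630493 + (0.5369804608) + (-0.1015756283) = -1.451658

Answer: Theta = -1.451658


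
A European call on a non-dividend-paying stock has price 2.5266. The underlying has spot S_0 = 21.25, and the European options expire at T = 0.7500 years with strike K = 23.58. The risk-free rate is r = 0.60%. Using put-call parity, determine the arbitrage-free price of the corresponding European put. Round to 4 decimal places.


Put-call parity: C - P = S_0 * exp(-qT) - K * exp(-rT).
S_0 * exp(-qT) = 21.2500 * 1.00000000 = 21.25000000
K * exp(-rT) = 23.5800 * 0.99551011 = 23.47412839
P = C - S*exp(-qT) + K*exp(-rT)
P = 2.5266 - 21.25000000 + 23.47412839 = 4.7507

Answer: Put price = 4.7507


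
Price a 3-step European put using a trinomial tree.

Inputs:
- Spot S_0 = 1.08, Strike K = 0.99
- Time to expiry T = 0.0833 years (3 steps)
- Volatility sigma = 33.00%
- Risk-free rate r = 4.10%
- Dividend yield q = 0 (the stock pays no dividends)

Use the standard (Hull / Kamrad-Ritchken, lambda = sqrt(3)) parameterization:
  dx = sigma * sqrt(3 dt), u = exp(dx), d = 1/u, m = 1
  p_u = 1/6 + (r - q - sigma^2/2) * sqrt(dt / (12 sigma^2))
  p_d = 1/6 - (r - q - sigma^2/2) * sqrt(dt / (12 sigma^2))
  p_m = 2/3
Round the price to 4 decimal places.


dt = T/N = 0.027767; dx = sigma*sqrt(3*dt) = 0.095244
u = exp(dx) = 1.099927; d = 1/u = 0.909151
p_u = 0.164706, p_m = 0.666667, p_d = 0.168627
Discount per step: exp(-r*dt) = 0.998862
Stock lattice S(k, j) with j the centered position index:
  k=0: S(0,+0) = 1.0800
  k=1: S(1,-1) = 0.9819; S(1,+0) = 1.0800; S(1,+1) = 1.1879
  k=2: S(2,-2) = 0.8927; S(2,-1) = 0.9819; S(2,+0) = 1.0800; S(2,+1) = 1.1879; S(2,+2) = 1.3066
  k=3: S(3,-3) = 0.8116; S(3,-2) = 0.8927; S(3,-1) = 0.9819; S(3,+0) = 1.0800; S(3,+1) = 1.1879; S(3,+2) = 1.3066; S(3,+3) = 1.4372
Terminal payoffs V(N, j) = max(K - S_T, 0):
  V(3,-3) = 0.178418; V(3,-2) = 0.097319; V(3,-1) = 0.008117; V(3,+0) = 0.000000; V(3,+1) = 0.000000; V(3,+2) = 0.000000; V(3,+3) = 0.000000
Backward induction: V(k, j) = exp(-r*dt) * [p_u * V(k+1, j+1) + p_m * V(k+1, j) + p_d * V(k+1, j-1)]
  V(2,-2) = exp(-r*dt) * [p_u*0.008117 + p_m*0.097319 + p_d*0.178418] = 0.096193
  V(2,-1) = exp(-r*dt) * [p_u*0.000000 + p_m*0.008117 + p_d*0.097319] = 0.021797
  V(2,+0) = exp(-r*dt) * [p_u*0.000000 + p_m*0.000000 + p_d*0.008117] = 0.001367
  V(2,+1) = exp(-r*dt) * [p_u*0.000000 + p_m*0.000000 + p_d*0.000000] = 0.000000
  V(2,+2) = exp(-r*dt) * [p_u*0.000000 + p_m*0.000000 + p_d*0.000000] = 0.000000
  V(1,-1) = exp(-r*dt) * [p_u*0.001367 + p_m*0.021797 + p_d*0.096193] = 0.030942
  V(1,+0) = exp(-r*dt) * [p_u*0.000000 + p_m*0.001367 + p_d*0.021797] = 0.004582
  V(1,+1) = exp(-r*dt) * [p_u*0.000000 + p_m*0.000000 + p_d*0.001367] = 0.000230
  V(0,+0) = exp(-r*dt) * [p_u*0.000230 + p_m*0.004582 + p_d*0.030942] = 0.008301

Answer: Price = V(0,0) = 0.0083


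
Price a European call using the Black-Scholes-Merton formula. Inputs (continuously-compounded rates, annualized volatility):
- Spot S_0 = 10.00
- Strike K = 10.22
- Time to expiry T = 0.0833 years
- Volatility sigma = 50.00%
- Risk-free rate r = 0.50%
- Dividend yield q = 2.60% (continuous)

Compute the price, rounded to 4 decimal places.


Answer: Price = 0.4698

Derivation:
d1 = (ln(S/K) + (r - q + 0.5*sigma^2) * T) / (sigma * sqrt(T)) = -0.09076578
d2 = d1 - sigma * sqrt(T) = -0.23507448
exp(-rT) = 0.99958359; exp(-qT) = 0.99783654
C = S_0 * exp(-qT) * N(d1) - K * exp(-rT) * N(d2)
N(d1) = 0.46383935; N(d2) = 0.40707546
C = 10.0000 * 0.99783654 * 0.46383935 - 10.2200 * 0.99958359 * 0.40707546 = 0.4698


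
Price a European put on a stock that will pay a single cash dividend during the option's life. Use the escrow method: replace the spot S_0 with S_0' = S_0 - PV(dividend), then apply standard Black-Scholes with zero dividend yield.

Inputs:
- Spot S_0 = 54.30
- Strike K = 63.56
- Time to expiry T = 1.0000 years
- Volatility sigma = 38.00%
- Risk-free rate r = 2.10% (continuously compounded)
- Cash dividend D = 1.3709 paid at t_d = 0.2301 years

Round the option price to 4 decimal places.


PV(D) = D * exp(-r * t_d) = 1.3709 * 0.99517956 = 1.36429165
S_0' = S_0 - PV(D) = 54.3000 - 1.36429165 = 52.93570835
d1 = (ln(S_0'/K) + (r + sigma^2/2)*T) / (sigma*sqrt(T)) = -0.23606899
d2 = d1 - sigma*sqrt(T) = -0.61606899
exp(-rT) = 0.97921896
N(-d1) = 0.59331043; N(-d2) = 0.73107550
P = K * exp(-rT) * N(-d2) - S_0' * N(-d1) = 63.5600 * 0.97921896 * 0.73107550 - 52.93570835 * 0.59331043 = 14.0942

Answer: Price = 14.0942


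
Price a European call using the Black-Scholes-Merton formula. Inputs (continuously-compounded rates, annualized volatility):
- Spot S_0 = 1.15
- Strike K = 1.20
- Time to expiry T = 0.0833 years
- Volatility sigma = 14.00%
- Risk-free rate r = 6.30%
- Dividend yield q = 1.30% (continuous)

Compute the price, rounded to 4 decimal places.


Answer: Price = 0.0043

Derivation:
d1 = (ln(S/K) + (r - q + 0.5*sigma^2) * T) / (sigma * sqrt(T)) = -0.93000717
d2 = d1 - sigma * sqrt(T) = -0.97041361
exp(-rT) = 0.99476585; exp(-qT) = 0.99891769
C = S_0 * exp(-qT) * N(d1) - K * exp(-rT) * N(d2)
N(d1) = 0.17618369; N(d2) = 0.16592018
C = 1.1500 * 0.99891769 * 0.17618369 - 1.2000 * 0.99476585 * 0.16592018 = 0.0043


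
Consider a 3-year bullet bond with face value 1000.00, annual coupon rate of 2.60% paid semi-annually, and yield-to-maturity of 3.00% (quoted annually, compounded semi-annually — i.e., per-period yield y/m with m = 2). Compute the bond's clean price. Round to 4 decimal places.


Coupon per period c = face * coupon_rate / m = 13.000000
Periods per year m = 2; per-period yield y/m = 0.015000
Number of cashflows N = 6
Cashflows (t years, CF_t, discount factor 1/(1+y/m)^(m*t), PV):
  t = 0.5000: CF_t = 13.000000, DF = 0.985222, PV = 12.807882
  t = 1.0000: CF_t = 13.000000, DF = 0.970662, PV = 12.618603
  t = 1.5000: CF_t = 13.000000, DF = 0.956317, PV = 12.432121
  t = 2.0000: CF_t = 13.000000, DF = 0.942184, PV = 12.248395
  t = 2.5000: CF_t = 13.000000, DF = 0.928260, PV = 12.067384
  t = 3.0000: CF_t = 1013.000000, DF = 0.914542, PV = 926.431241
Price P = sum_t PV_t = 988.605626

Answer: Price = 988.6056


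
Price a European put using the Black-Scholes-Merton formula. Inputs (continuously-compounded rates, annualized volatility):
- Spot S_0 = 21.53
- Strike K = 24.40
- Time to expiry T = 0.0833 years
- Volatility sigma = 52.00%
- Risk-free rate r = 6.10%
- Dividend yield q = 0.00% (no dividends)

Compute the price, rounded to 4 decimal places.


d1 = (ln(S/K) + (r - q + 0.5*sigma^2) * T) / (sigma * sqrt(T)) = -0.72489075
d2 = d1 - sigma * sqrt(T) = -0.87497179
exp(-rT) = 0.99493159; exp(-qT) = 1.00000000
P = K * exp(-rT) * N(-d2) - S_0 * exp(-qT) * N(-d1)
N(-d1) = 0.76574047; N(-d2) = 0.80920537
P = 24.4000 * 0.99493159 * 0.80920537 - 21.5300 * 1.00000000 * 0.76574047 = 3.1581

Answer: Price = 3.1581


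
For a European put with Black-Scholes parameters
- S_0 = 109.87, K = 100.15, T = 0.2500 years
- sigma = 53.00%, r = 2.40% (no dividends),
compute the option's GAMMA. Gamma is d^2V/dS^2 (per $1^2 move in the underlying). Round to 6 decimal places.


Answer: Gamma = 0.012064

Derivation:
d1 = 0.5046841004; d2 = 0.2396841004
phi(d1) = 0.3512378837; exp(-qT) = 1.0000000000; exp(-rT) = 0.9940179641
Gamma = exp(-qT) * phi(d1) / (S * sigma * sqrt(T)) = 1.0000000000 * 0.3512378837 / (109.8700 * 0.5300 * 0.5000000000) = 0.012064


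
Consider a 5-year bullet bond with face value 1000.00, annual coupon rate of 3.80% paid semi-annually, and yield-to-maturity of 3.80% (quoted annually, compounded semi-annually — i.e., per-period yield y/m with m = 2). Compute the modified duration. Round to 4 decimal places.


Coupon per period c = face * coupon_rate / m = 19.000000
Periods per year m = 2; per-period yield y/m = 0.019000
Number of cashflows N = 10
Cashflows (t years, CF_t, discount factor 1/(1+y/m)^(m*t), PV):
  t = 0.5000: CF_t = 19.000000, DF = 0.981354, PV = 18.645731
  t = 1.0000: CF_t = 19.000000, DF = 0.963056, PV = 18.298068
  t = 1.5000: CF_t = 19.000000, DF = 0.945099, PV = 17.956887
  t = 2.0000: CF_t = 19.000000, DF = 0.927477, PV = 17.622068
  t = 2.5000: CF_t = 19.000000, DF = 0.910184, PV = 17.293491
  t = 3.0000: CF_t = 19.000000, DF = 0.893213, PV = 16.971042
  t = 3.5000: CF_t = 19.000000, DF = 0.876558, PV = 16.654604
  t = 4.0000: CF_t = 19.000000, DF = 0.860214, PV = 16.344067
  t = 4.5000: CF_t = 19.000000, DF = 0.844175, PV = 16.039320
  t = 5.0000: CF_t = 1019.000000, DF = 0.828434, PV = 844.174723
Price P = sum_t PV_t = 1000.000000
First compute Macaulay numerator sum_t t * PV_t:
  t * PV_t at t = 0.5000: 9.322866
  t * PV_t at t = 1.0000: 18.298068
  t * PV_t at t = 1.5000: 26.935330
  t * PV_t at t = 2.0000: 35.244135
  t * PV_t at t = 2.5000: 43.233728
  t * PV_t at t = 3.0000: 50.913125
  t * PV_t at t = 3.5000: 58.291114
  t * PV_t at t = 4.0000: 65.376267
  t * PV_t at t = 4.5000: 72.176939
  t * PV_t at t = 5.0000: 4220.873614
Macaulay duration D = 4600.665187 / 1000.000000 = 4.600665
Modified duration = D / (1 + y/m) = 4.600665 / (1 + 0.019000) = 4.514882

Answer: Modified duration = 4.5149


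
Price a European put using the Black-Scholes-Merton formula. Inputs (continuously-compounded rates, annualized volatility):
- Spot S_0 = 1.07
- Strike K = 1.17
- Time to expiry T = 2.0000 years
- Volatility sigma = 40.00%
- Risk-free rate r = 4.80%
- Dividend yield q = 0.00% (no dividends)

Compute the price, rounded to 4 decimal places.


d1 = (ln(S/K) + (r - q + 0.5*sigma^2) * T) / (sigma * sqrt(T)) = 0.29460702
d2 = d1 - sigma * sqrt(T) = -0.27107840
exp(-rT) = 0.90846402; exp(-qT) = 1.00000000
P = K * exp(-rT) * N(-d2) - S_0 * exp(-qT) * N(-d1)
N(-d1) = 0.38414705; N(-d2) = 0.60683463
P = 1.1700 * 0.90846402 * 0.60683463 - 1.0700 * 1.00000000 * 0.38414705 = 0.2340

Answer: Price = 0.2340


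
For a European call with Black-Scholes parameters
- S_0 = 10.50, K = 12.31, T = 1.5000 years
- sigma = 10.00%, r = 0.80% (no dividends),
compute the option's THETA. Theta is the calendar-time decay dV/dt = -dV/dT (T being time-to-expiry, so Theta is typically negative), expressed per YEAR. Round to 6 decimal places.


d1 = -1.1393122461; d2 = -1.2617867332
phi(d1) = 0.2084711263; exp(-qT) = 1.0000000000; exp(-rT) = 0.9880717129
Theta = -S*exp(-qT)*phi(d1)*sigma/(2*sqrt(T)) - r*K*exp(-rT)*N(d2) + q*S*exp(-qT)*N(d1)
N(d1) = 0.1272864712; N(d2) = 0.1035127686; sqrt(T) = 1.2247448714
Term 1 = -10.5000 * 1.0000000000 * 0.2084711263 * 0.1000 / (2 * 1.2247448714) = -0.0893633800
Term 2 = -0.0080 * 12.3100 * 0.9880717129 * 0.1035127686 = -0.0100723412
Term 3 = 0 (no dividend yield, q = 0)
Theta = -0.0893633800 + (-0.0100723412) + (0.0000000000) = -0.099436

Answer: Theta = -0.099436


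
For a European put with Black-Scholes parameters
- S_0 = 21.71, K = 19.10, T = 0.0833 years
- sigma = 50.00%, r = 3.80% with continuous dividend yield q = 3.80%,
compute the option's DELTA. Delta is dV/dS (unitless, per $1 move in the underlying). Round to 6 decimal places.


Answer: Delta = -0.168063

Derivation:
d1 = 0.9597283588; d2 = 0.8154196619
phi(d1) = 0.2517099631; exp(-qT) = 0.9968396046; exp(-rT) = 0.9968396046
N(-d1) = 0.1685959733
Delta = -exp(-qT) * N(-d1) = -0.9968396046 * 0.1685959733 = -0.168063


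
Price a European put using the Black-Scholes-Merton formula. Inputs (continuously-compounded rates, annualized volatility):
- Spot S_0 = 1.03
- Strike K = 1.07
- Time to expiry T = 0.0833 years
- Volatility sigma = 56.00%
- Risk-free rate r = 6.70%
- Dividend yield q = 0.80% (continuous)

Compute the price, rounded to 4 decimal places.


d1 = (ln(S/K) + (r - q + 0.5*sigma^2) * T) / (sigma * sqrt(T)) = -0.12450805
d2 = d1 - sigma * sqrt(T) = -0.28613379
exp(-rT) = 0.99443445; exp(-qT) = 0.99933382
P = K * exp(-rT) * N(-d2) - S_0 * exp(-qT) * N(-d1)
N(-d1) = 0.54954349; N(-d2) = 0.61261218
P = 1.0700 * 0.99443445 * 0.61261218 - 1.0300 * 0.99933382 * 0.54954349 = 0.0862

Answer: Price = 0.0862


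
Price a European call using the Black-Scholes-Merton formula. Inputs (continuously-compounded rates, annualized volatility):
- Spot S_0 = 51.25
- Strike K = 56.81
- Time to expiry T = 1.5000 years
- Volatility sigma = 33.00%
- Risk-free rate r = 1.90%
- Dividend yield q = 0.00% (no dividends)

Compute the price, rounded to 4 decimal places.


Answer: Price = 6.6855

Derivation:
d1 = (ln(S/K) + (r - q + 0.5*sigma^2) * T) / (sigma * sqrt(T)) = 0.01776066
d2 = d1 - sigma * sqrt(T) = -0.38640515
exp(-rT) = 0.97190229; exp(-qT) = 1.00000000
C = S_0 * exp(-qT) * N(d1) - K * exp(-rT) * N(d2)
N(d1) = 0.50708511; N(d2) = 0.34959832
C = 51.2500 * 1.00000000 * 0.50708511 - 56.8100 * 0.97190229 * 0.34959832 = 6.6855


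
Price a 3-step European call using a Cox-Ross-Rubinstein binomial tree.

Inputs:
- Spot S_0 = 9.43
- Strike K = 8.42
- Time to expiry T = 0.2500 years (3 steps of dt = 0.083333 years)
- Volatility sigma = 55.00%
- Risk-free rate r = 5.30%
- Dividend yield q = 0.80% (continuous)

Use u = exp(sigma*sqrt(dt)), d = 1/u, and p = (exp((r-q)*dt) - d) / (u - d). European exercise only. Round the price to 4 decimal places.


Answer: Price = V(0,0) = 1.6198

Derivation:
dt = T/N = 0.083333
u = exp(sigma*sqrt(dt)) = 1.172070; d = 1/u = 0.853191
p = (exp((r-q)*dt) - d) / (u - d) = 0.472172
Discount per step: exp(-r*dt) = 0.995593
Stock lattice S(k, i) with i counting down-moves:
  k=0: S(0,0) = 9.4300
  k=1: S(1,0) = 11.0526; S(1,1) = 8.0456
  k=2: S(2,0) = 12.9544; S(2,1) = 9.4300; S(2,2) = 6.8644
  k=3: S(3,0) = 15.1835; S(3,1) = 11.0526; S(3,2) = 8.0456; S(3,3) = 5.8567
Terminal payoffs V(N, i) = max(S_T - K, 0):
  V(3,0) = 6.763511; V(3,1) = 2.632619; V(3,2) = 0.000000; V(3,3) = 0.000000
Backward induction: V(k, i) = exp(-r*dt) * [p * V(k+1, i) + (1-p) * V(k+1, i+1)].
  V(2,0) = exp(-r*dt) * [p*6.763511 + (1-p)*2.632619] = 4.562915
  V(2,1) = exp(-r*dt) * [p*2.632619 + (1-p)*0.000000] = 1.237572
  V(2,2) = exp(-r*dt) * [p*0.000000 + (1-p)*0.000000] = 0.000000
  V(1,0) = exp(-r*dt) * [p*4.562915 + (1-p)*1.237572] = 2.795334
  V(1,1) = exp(-r*dt) * [p*1.237572 + (1-p)*0.000000] = 0.581772
  V(0,0) = exp(-r*dt) * [p*2.795334 + (1-p)*0.581772] = 1.619785


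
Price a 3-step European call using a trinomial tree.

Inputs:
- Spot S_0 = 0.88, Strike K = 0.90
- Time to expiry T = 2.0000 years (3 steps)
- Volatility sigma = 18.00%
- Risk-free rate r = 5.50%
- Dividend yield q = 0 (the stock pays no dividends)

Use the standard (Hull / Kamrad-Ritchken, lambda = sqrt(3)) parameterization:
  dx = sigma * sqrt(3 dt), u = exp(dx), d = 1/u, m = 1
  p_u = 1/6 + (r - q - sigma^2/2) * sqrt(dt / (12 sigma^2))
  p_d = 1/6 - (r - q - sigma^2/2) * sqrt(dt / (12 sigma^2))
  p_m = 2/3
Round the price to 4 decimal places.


dt = T/N = 0.666667; dx = sigma*sqrt(3*dt) = 0.254558
u = exp(dx) = 1.289892; d = 1/u = 0.775259
p_u = 0.217474, p_m = 0.666667, p_d = 0.115860
Discount per step: exp(-r*dt) = 0.963997
Stock lattice S(k, j) with j the centered position index:
  k=0: S(0,+0) = 0.8800
  k=1: S(1,-1) = 0.6822; S(1,+0) = 0.8800; S(1,+1) = 1.1351
  k=2: S(2,-2) = 0.5289; S(2,-1) = 0.6822; S(2,+0) = 0.8800; S(2,+1) = 1.1351; S(2,+2) = 1.4642
  k=3: S(3,-3) = 0.4100; S(3,-2) = 0.5289; S(3,-1) = 0.6822; S(3,+0) = 0.8800; S(3,+1) = 1.1351; S(3,+2) = 1.4642; S(3,+3) = 1.8886
Terminal payoffs V(N, j) = max(S_T - K, 0):
  V(3,-3) = 0.000000; V(3,-2) = 0.000000; V(3,-1) = 0.000000; V(3,+0) = 0.000000; V(3,+1) = 0.235105; V(3,+2) = 0.564163; V(3,+3) = 0.988612
Backward induction: V(k, j) = exp(-r*dt) * [p_u * V(k+1, j+1) + p_m * V(k+1, j) + p_d * V(k+1, j-1)]
  V(2,-2) = exp(-r*dt) * [p_u*0.000000 + p_m*0.000000 + p_d*0.000000] = 0.000000
  V(2,-1) = exp(-r*dt) * [p_u*0.000000 + p_m*0.000000 + p_d*0.000000] = 0.000000
  V(2,+0) = exp(-r*dt) * [p_u*0.235105 + p_m*0.000000 + p_d*0.000000] = 0.049288
  V(2,+1) = exp(-r*dt) * [p_u*0.564163 + p_m*0.235105 + p_d*0.000000] = 0.269367
  V(2,+2) = exp(-r*dt) * [p_u*0.988612 + p_m*0.564163 + p_d*0.235105] = 0.596083
  V(1,-1) = exp(-r*dt) * [p_u*0.049288 + p_m*0.000000 + p_d*0.000000] = 0.010333
  V(1,+0) = exp(-r*dt) * [p_u*0.269367 + p_m*0.049288 + p_d*0.000000] = 0.088147
  V(1,+1) = exp(-r*dt) * [p_u*0.596083 + p_m*0.269367 + p_d*0.049288] = 0.303583
  V(0,+0) = exp(-r*dt) * [p_u*0.303583 + p_m*0.088147 + p_d*0.010333] = 0.121447

Answer: Price = V(0,0) = 0.1214
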